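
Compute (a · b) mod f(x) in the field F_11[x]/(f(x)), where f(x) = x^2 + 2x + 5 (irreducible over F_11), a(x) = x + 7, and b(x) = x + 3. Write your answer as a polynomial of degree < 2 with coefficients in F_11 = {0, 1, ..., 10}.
a · b ≡ 8x + 5 (mod f(x))

Multiply in F_11[x]: a(x)·b(x) = (x + 7)·(x + 3) = x^2 + 10x + 10. This has degree ≥ 2, so divide by f(x) over F_11: x^2 + 10x + 10 = (1)·(x^2 + 2x + 5) + (8x + 5). Hence a·b ≡ 8x + 5 (mod f). (F_11[x]/(f) is a field with 11^2 = 121 elements since f is irreducible of degree 2.)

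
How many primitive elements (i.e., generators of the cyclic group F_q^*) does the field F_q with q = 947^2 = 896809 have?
There are φ(896808) = 262080 primitive elements

F_q^* is cyclic of order q - 1 = 896808. A cyclic group of order m has exactly φ(m) generators. Here m = 896808 = 2^3 · 3 · 11 · 43 · 79, so the number of primitive elements is φ(896808) = 262080.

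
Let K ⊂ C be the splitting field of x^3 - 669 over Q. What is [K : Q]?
[K : Q] = 6

The roots of x^3 - 669 are ∛669, ω∛669, ω^2∛669 where ω = e^(2πi/3) is a primitive cube root of unity, so K = Q(∛669, ω). Now [Q(∛669):Q] = 3 (since 669 is not a perfect cube, x^3 - 669 is irreducible) and [Q(ω):Q] = 2. Both 2 and 3 divide [K:Q], and [K:Q] ≤ 3·2 = 6, so [K:Q] = 6. (Equivalently: Q(∛669) ⊂ R but ω ∉ R, so [K : Q(∛669)] = 2.)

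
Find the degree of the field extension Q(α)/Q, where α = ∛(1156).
[Q(α):Q] = 3

The minimal polynomial of α is x^3 - 1156, irreducible over Q since 1156 is not a perfect cube (so x^3 - 1156 has no rational root). Hence [Q(α):Q] = deg(m_α) = 3.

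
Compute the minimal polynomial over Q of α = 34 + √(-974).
m_α(x) = x^2 - 68x + 2130

From α - 34 = √(-974), squaring gives (α - 34)^2 = -974, i.e. α^2 - 68α + 1156 = -974, so α^2 - 68α + 2130 = 0. The discriminant of x^2 - 68x + 2130 is (-68)^2 - 4·(2130) = 4624 - 8520 = -3896, and 4·(-974) is not a perfect square in Q since -974 is squarefree and ≠ 1. Hence x^2 - 68x + 2130 is irreducible over Q and is the minimal polynomial of α.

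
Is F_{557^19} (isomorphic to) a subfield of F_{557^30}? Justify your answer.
No: F_{557^19} is not a subfield of F_{557^30}

F_{p^m} embeds in F_{p^n} iff m | n. Here 19 ∤ 30 (since 30 = 1·19 + 11 with remainder 11 ≠ 0), so F_{557^19} is not a subfield of F_{557^30}. Equivalently: if it were, the tower law would give 19 = [F_{557^19}:F_557] dividing [F_{557^30}:F_557] = 30, contradiction.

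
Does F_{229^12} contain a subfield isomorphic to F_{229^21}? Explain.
No: F_{229^21} is not a subfield of F_{229^12}

F_{p^m} embeds in F_{p^n} iff m | n. Here 21 ∤ 12 (since 12 = 0·21 + 12 with remainder 12 ≠ 0), so F_{229^21} is not a subfield of F_{229^12}. Equivalently: if it were, the tower law would give 21 = [F_{229^21}:F_229] dividing [F_{229^12}:F_229] = 12, contradiction.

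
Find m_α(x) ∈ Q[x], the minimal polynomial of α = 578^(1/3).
m_α(x) = x^3 - 578

α satisfies α^3 = 578, so x^3 - 578 annihilates α. By the rational root test, a rational root p/q (in lowest terms) of x^3 - 578 would satisfy p^3 = 578 q^3, forcing q = 1 and p^3 = 578; but 578 is not a perfect cube, contradiction. A monic cubic over Q with no rational root is irreducible (any nontrivial factorization would include a linear factor). Hence x^3 - 578 is the minimal polynomial of α, and in particular [Q(α):Q] = 3.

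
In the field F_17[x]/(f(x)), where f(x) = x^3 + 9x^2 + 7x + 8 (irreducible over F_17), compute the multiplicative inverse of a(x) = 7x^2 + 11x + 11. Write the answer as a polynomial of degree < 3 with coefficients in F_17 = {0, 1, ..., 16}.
a(x)^(-1) ≡ 16x + 12 (mod f(x))

Since f is irreducible over F_17, F_17[x]/(f) is a field and a(x) ≠ 0 has an inverse. Apply the extended Euclidean algorithm to f(x) and a(x) in F_17[x]: f(x) = (5x + 8)·a(x) + (5). The last nonzero remainder is the constant 5 = gcd(f, a) in F_17. Back-substituting through the division chain expresses 5 = s(x)·a(x) + t(x)·f(x) with s(x) ≡ 12x + 9 (mod f), so (12x + 9)·a(x) ≡ 5 (mod f). Multiplying by 5^(-1) ≡ 7 in F_17 gives a(x)^(-1) ≡ 7·(12x + 9) ≡ 16x + 12 (mod f). Check: (7x^2 + 11x + 11)·(16x + 12) = 10x^3 + 5x^2 + 2x + 13 ≡ 1 (mod x^3 + 9x^2 + 7x + 8).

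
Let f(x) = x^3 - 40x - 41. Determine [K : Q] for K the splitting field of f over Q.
[K : Q] = 6

By the rational root test, any rational root of the monic integer polynomial f(x) = x^3 - 40x - 41 must be an integer dividing the constant term -41, i.e. one of ±{1, 41}. Evaluating: f(1) = -80, f(-1) = -2, f(41) = 67240, f(-41) = -67322; none is 0, so f has no rational root and is therefore irreducible over Q (a cubic with no linear factor over a field is irreducible). For an irreducible cubic, the Galois group is A_3 or S_3 according as the discriminant disc(f) = -4a^3 - 27b^2 = -4·(-40)^3 - 27·(-41)^2 = 210613 is or is not a square in Q. Here disc(f) = 210613 is not a perfect square in Q, so the Galois group of f over Q is not contained in A_3 and must be all of S_3. The splitting field has degree |S_3| = 6 over Q, so [K : Q] = 6.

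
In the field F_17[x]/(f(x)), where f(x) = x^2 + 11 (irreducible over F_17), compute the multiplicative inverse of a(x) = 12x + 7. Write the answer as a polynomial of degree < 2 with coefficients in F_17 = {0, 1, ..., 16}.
a(x)^(-1) ≡ 5x + 7 (mod f(x))

Since f is irreducible over F_17, F_17[x]/(f) is a field and a(x) ≠ 0 has an inverse. Apply the extended Euclidean algorithm to f(x) and a(x) in F_17[x]: f(x) = (10x + 14)·a(x) + (15). The last nonzero remainder is the constant 15 = gcd(f, a) in F_17. Back-substituting through the division chain expresses 15 = s(x)·a(x) + t(x)·f(x) with s(x) ≡ 7x + 3 (mod f), so (7x + 3)·a(x) ≡ 15 (mod f). Multiplying by 15^(-1) ≡ 8 in F_17 gives a(x)^(-1) ≡ 8·(7x + 3) ≡ 5x + 7 (mod f). Check: (12x + 7)·(5x + 7) = 9x^2 + 15 ≡ 1 (mod x^2 + 11).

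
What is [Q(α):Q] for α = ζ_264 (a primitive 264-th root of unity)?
[Q(α):Q] = 80

The minimal polynomial of ζ_264 over Q is the 264-th cyclotomic polynomial Φ_264(x), which is irreducible over Q and has degree φ(264) = 80. Hence [Q(α):Q] = φ(264) = 80.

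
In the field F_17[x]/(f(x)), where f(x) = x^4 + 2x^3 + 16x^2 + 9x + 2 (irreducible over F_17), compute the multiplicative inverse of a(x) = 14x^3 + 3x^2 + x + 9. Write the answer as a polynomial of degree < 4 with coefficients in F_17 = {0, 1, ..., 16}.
a(x)^(-1) ≡ 6x^3 + 6x^2 + 9x + 4 (mod f(x))

Since f is irreducible over F_17, F_17[x]/(f) is a field and a(x) ≠ 0 has an inverse. Apply the extended Euclidean algorithm to f(x) and a(x) in F_17[x]: f(x) = (11x + 16)·a(x) + (8x^2 + 13x + 11);  a(x) = (6x + 14)·(8x^2 + 13x + 11) + (8x + 8);  (8x^2 + 13x + 11) = (x + 7)·(8x + 8) + (6). The last nonzero remainder is the constant 6 = gcd(f, a) in F_17. Back-substituting through the division chain expresses 6 = s(x)·a(x) + t(x)·f(x) with s(x) ≡ 2x^3 + 2x^2 + 3x + 7 (mod f), so (2x^3 + 2x^2 + 3x + 7)·a(x) ≡ 6 (mod f). Multiplying by 6^(-1) ≡ 3 in F_17 gives a(x)^(-1) ≡ 3·(2x^3 + 2x^2 + 3x + 7) ≡ 6x^3 + 6x^2 + 9x + 4 (mod f). Check: (14x^3 + 3x^2 + x + 9)·(6x^3 + 6x^2 + 9x + 4) = 16x^6 + 14x^4 + 7x^3 + 7x^2 + 2 ≡ 1 (mod x^4 + 2x^3 + 16x^2 + 9x + 2).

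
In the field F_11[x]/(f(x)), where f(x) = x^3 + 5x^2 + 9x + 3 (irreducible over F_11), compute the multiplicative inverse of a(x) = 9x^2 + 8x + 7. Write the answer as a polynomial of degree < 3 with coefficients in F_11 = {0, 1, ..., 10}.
a(x)^(-1) ≡ 6x^2 + 6x + 2 (mod f(x))

Since f is irreducible over F_11, F_11[x]/(f) is a field and a(x) ≠ 0 has an inverse. Apply the extended Euclidean algorithm to f(x) and a(x) in F_11[x]: f(x) = (5x + 1)·a(x) + (10x + 7);  a(x) = (2x + 6)·(10x + 7) + (9). The last nonzero remainder is the constant 9 = gcd(f, a) in F_11. Back-substituting through the division chain expresses 9 = s(x)·a(x) + t(x)·f(x) with s(x) ≡ 10x^2 + 10x + 7 (mod f), so (10x^2 + 10x + 7)·a(x) ≡ 9 (mod f). Multiplying by 9^(-1) ≡ 5 in F_11 gives a(x)^(-1) ≡ 5·(10x^2 + 10x + 7) ≡ 6x^2 + 6x + 2 (mod f). Check: (9x^2 + 8x + 7)·(6x^2 + 6x + 2) = 10x^4 + 3x^3 + 9x^2 + 3x + 3 ≡ 1 (mod x^3 + 5x^2 + 9x + 3).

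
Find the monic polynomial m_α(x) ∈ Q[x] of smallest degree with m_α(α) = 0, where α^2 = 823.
m_α(x) = x^2 - 823

α satisfies α^2 - 823 = 0, so x^2 - 823 annihilates α. Since d = 823 is squarefree and ≠ 1, it is not a perfect square in Q, so x^2 - 823 has no rational root and is therefore irreducible over Q (a degree-2 polynomial over a field is irreducible iff it has no root). Hence m_α(x) = x^2 - 823.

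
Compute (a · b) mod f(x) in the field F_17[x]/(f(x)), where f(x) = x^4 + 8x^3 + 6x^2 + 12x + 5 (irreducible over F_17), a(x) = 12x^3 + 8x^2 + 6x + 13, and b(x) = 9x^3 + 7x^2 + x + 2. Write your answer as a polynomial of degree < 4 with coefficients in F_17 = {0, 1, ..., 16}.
a · b ≡ 4x^2 + 15x + 6 (mod f(x))

Multiply in F_17[x]: a(x)·b(x) = (12x^3 + 8x^2 + 6x + 13)·(9x^3 + 7x^2 + x + 2) = 6x^6 + 3x^5 + 3x^4 + 4x^3 + 11x^2 + 8x + 9. This has degree ≥ 4, so divide by f(x) over F_17: 6x^6 + 3x^5 + 3x^4 + 4x^3 + 11x^2 + 8x + 9 = (6x^2 + 6x + 4)·(x^4 + 8x^3 + 6x^2 + 12x + 5) + (4x^2 + 15x + 6). Hence a·b ≡ 4x^2 + 15x + 6 (mod f). (F_17[x]/(f) is a field with 17^4 = 83521 elements since f is irreducible of degree 4.)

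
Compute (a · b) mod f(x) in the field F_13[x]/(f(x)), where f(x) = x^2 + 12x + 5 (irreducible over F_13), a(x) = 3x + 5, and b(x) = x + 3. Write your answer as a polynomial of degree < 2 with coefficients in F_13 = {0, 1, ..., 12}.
a · b ≡ 4x (mod f(x))

Multiply in F_13[x]: a(x)·b(x) = (3x + 5)·(x + 3) = 3x^2 + x + 2. This has degree ≥ 2, so divide by f(x) over F_13: 3x^2 + x + 2 = (3)·(x^2 + 12x + 5) + (4x). Hence a·b ≡ 4x (mod f). (F_13[x]/(f) is a field with 13^2 = 169 elements since f is irreducible of degree 2.)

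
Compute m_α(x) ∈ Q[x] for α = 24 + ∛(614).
m_α(x) = x^3 - 72x^2 + 1728x - 14438

Set β = α - 24 = ∛(614), so β^3 = 614. Then (α - 24)^3 - 614 = 0, i.e. α is a root of g(x) = (x - 24)^3 - 614 = x^3 - 72x^2 + 1728x - 14438. Since g(x) = h(x - 24) where h(x) = x^3 - 614, and h is irreducible over Q (because 614 is not a perfect cube, so h has no rational root, and a monic cubic with no rational root is irreducible), g is also irreducible (irreducibility is preserved under the substitution x → x - 24). Hence m_α(x) = x^3 - 72x^2 + 1728x - 14438.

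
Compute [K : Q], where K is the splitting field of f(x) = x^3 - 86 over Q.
[K : Q] = 6

The roots of x^3 - 86 are ∛86, ω∛86, ω^2∛86 where ω = e^(2πi/3) is a primitive cube root of unity, so K = Q(∛86, ω). Now [Q(∛86):Q] = 3 (since 86 is not a perfect cube, x^3 - 86 is irreducible) and [Q(ω):Q] = 2. Both 2 and 3 divide [K:Q], and [K:Q] ≤ 3·2 = 6, so [K:Q] = 6. (Equivalently: Q(∛86) ⊂ R but ω ∉ R, so [K : Q(∛86)] = 2.)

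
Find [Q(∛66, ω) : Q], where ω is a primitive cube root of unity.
[Q(∛66, ω) : Q] = 6

[Q(∛66):Q] = 3 (min poly x^3 - 66, irreducible since 66 is not a perfect cube). [Q(ω):Q] = 2 (min poly x^2 + x + 1). Since Q(∛66) ⊂ R and ω ∉ R, we have ω ∉ Q(∛66), so x^2 + x + 1 remains irreducible over Q(∛66) and [Q(∛66, ω) : Q(∛66)] = 2. By the tower law, [Q(∛66, ω) : Q] = 3 · 2 = 6. (In fact Q(∛66, ω) is the splitting field of x^3 - 66 over Q.)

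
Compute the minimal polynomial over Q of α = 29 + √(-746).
m_α(x) = x^2 - 58x + 1587

From α - 29 = √(-746), squaring gives (α - 29)^2 = -746, i.e. α^2 - 58α + 841 = -746, so α^2 - 58α + 1587 = 0. The discriminant of x^2 - 58x + 1587 is (-58)^2 - 4·(1587) = 3364 - 6348 = -2984, and 4·(-746) is not a perfect square in Q since -746 is squarefree and ≠ 1. Hence x^2 - 58x + 1587 is irreducible over Q and is the minimal polynomial of α.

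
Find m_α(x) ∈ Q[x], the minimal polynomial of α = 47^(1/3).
m_α(x) = x^3 - 47

α satisfies α^3 = 47, so x^3 - 47 annihilates α. By the rational root test, a rational root p/q (in lowest terms) of x^3 - 47 would satisfy p^3 = 47 q^3, forcing q = 1 and p^3 = 47; but 47 is not a perfect cube, contradiction. A monic cubic over Q with no rational root is irreducible (any nontrivial factorization would include a linear factor). Hence x^3 - 47 is the minimal polynomial of α, and in particular [Q(α):Q] = 3.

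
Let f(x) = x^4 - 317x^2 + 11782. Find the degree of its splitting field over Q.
[K : Q] = 4

Solving the quadratic in x^2: x^2 = (317 ± √(317^2 - 4·11782))/2 = (317 ± √53361)/2 = (317 ± 231)/2, giving x^2 = 43 or x^2 = 274. So f(x) = (x^2 - 43)(x^2 - 274) and the roots of f are ±√43, ±√274. Hence the splitting field is K = Q(√43, √274). Since 43 and 274 are distinct squarefree integers > 1, their product 11782 is not a perfect square, so √274 ∉ Q(√43). By the tower law [K:Q] = [Q(√43,√274):Q(√43)] · [Q(√43):Q] = 2 · 2 = 4.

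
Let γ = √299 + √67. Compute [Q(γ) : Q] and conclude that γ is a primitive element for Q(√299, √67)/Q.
[Q(γ) : Q] = 4 (equivalently, Q(γ) = Q(√299, √67))

Obviously Q(γ) ⊆ Q(√299, √67), and [Q(√299, √67):Q] = 4 (since 299, 67 are distinct squarefree integers > 1 with 20033 not a perfect square). To show equality we compute the minimal polynomial of γ. From γ = √299 + √67: γ^2 = 299 + 2√(20033) + 67 = 366 + 2√(20033), so γ^2 - 366 = 2√(20033); squaring, (γ^2 - 366)^2 = 4·20033, i.e. γ^4 - 732γ^2 + 133956 - 80132 = 0, i.e. γ^4 - 732γ^2 + 53824 = 0. So γ is a root of x^4 - 732x^2 + 53824. This polynomial is irreducible over Q: it has no rational root (each ±√299 ± √67 is irrational), and any factorization into two quadratics over Q would force √(20033) ∈ Q (pairing opposite roots) or √299, √67 ∈ Q (other pairings), all impossible. Hence [Q(γ):Q] = 4 = [Q(√299, √67):Q], so Q(γ) = Q(√299, √67).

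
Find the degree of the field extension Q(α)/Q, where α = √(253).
[Q(α):Q] = 2

[Q(α):Q] equals the degree of the minimal polynomial of α. Here α^2 = 253 and x^2 - 253 is irreducible (d = 253 is squarefree, ≠ 1, hence not a square), so deg(m_α) = 2. Thus [Q(α):Q] = 2.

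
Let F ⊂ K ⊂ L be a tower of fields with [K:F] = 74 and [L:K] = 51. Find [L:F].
[L:F] = 3774

The tower law says that for any tower of field extensions F ⊂ K ⊂ L with finite degrees, [L:F] = [L:K] · [K:F]. Here this gives [L:F] = 51 · 74 = 3774.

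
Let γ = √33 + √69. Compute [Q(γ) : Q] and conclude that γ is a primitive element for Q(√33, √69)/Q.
[Q(γ) : Q] = 4 (equivalently, Q(γ) = Q(√33, √69))

Obviously Q(γ) ⊆ Q(√33, √69), and [Q(√33, √69):Q] = 4 (since 33, 69 are distinct squarefree integers > 1 with 2277 not a perfect square). To show equality we compute the minimal polynomial of γ. From γ = √33 + √69: γ^2 = 33 + 2√(2277) + 69 = 102 + 2√(2277), so γ^2 - 102 = 2√(2277); squaring, (γ^2 - 102)^2 = 4·2277, i.e. γ^4 - 204γ^2 + 10404 - 9108 = 0, i.e. γ^4 - 204γ^2 + 1296 = 0. So γ is a root of x^4 - 204x^2 + 1296. This polynomial is irreducible over Q: it has no rational root (each ±√33 ± √69 is irrational), and any factorization into two quadratics over Q would force √(2277) ∈ Q (pairing opposite roots) or √33, √69 ∈ Q (other pairings), all impossible. Hence [Q(γ):Q] = 4 = [Q(√33, √69):Q], so Q(γ) = Q(√33, √69).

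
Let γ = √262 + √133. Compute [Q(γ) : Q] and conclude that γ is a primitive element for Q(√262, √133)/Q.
[Q(γ) : Q] = 4 (equivalently, Q(γ) = Q(√262, √133))

Obviously Q(γ) ⊆ Q(√262, √133), and [Q(√262, √133):Q] = 4 (since 262, 133 are distinct squarefree integers > 1 with 34846 not a perfect square). To show equality we compute the minimal polynomial of γ. From γ = √262 + √133: γ^2 = 262 + 2√(34846) + 133 = 395 + 2√(34846), so γ^2 - 395 = 2√(34846); squaring, (γ^2 - 395)^2 = 4·34846, i.e. γ^4 - 790γ^2 + 156025 - 139384 = 0, i.e. γ^4 - 790γ^2 + 16641 = 0. So γ is a root of x^4 - 790x^2 + 16641. This polynomial is irreducible over Q: it has no rational root (each ±√262 ± √133 is irrational), and any factorization into two quadratics over Q would force √(34846) ∈ Q (pairing opposite roots) or √262, √133 ∈ Q (other pairings), all impossible. Hence [Q(γ):Q] = 4 = [Q(√262, √133):Q], so Q(γ) = Q(√262, √133).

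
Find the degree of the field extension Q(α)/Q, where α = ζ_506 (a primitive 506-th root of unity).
[Q(α):Q] = 220

The minimal polynomial of ζ_506 over Q is the 506-th cyclotomic polynomial Φ_506(x), which is irreducible over Q and has degree φ(506) = 220. Hence [Q(α):Q] = φ(506) = 220.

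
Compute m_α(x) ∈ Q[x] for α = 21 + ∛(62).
m_α(x) = x^3 - 63x^2 + 1323x - 9323

Set β = α - 21 = ∛(62), so β^3 = 62. Then (α - 21)^3 - 62 = 0, i.e. α is a root of g(x) = (x - 21)^3 - 62 = x^3 - 63x^2 + 1323x - 9323. Since g(x) = h(x - 21) where h(x) = x^3 - 62, and h is irreducible over Q (because 62 is not a perfect cube, so h has no rational root, and a monic cubic with no rational root is irreducible), g is also irreducible (irreducibility is preserved under the substitution x → x - 21). Hence m_α(x) = x^3 - 63x^2 + 1323x - 9323.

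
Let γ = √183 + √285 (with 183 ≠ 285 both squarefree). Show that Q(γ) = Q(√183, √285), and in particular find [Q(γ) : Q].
[Q(γ) : Q] = 4 (equivalently, Q(γ) = Q(√183, √285))

Obviously Q(γ) ⊆ Q(√183, √285), and [Q(√183, √285):Q] = 4 (since 183, 285 are distinct squarefree integers > 1 with 52155 not a perfect square). To show equality we compute the minimal polynomial of γ. From γ = √183 + √285: γ^2 = 183 + 2√(52155) + 285 = 468 + 2√(52155), so γ^2 - 468 = 2√(52155); squaring, (γ^2 - 468)^2 = 4·52155, i.e. γ^4 - 936γ^2 + 219024 - 208620 = 0, i.e. γ^4 - 936γ^2 + 10404 = 0. So γ is a root of x^4 - 936x^2 + 10404. This polynomial is irreducible over Q: it has no rational root (each ±√183 ± √285 is irrational), and any factorization into two quadratics over Q would force √(52155) ∈ Q (pairing opposite roots) or √183, √285 ∈ Q (other pairings), all impossible. Hence [Q(γ):Q] = 4 = [Q(√183, √285):Q], so Q(γ) = Q(√183, √285).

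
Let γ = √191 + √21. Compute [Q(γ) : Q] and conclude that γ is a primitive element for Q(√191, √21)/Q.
[Q(γ) : Q] = 4 (equivalently, Q(γ) = Q(√191, √21))

Obviously Q(γ) ⊆ Q(√191, √21), and [Q(√191, √21):Q] = 4 (since 191, 21 are distinct squarefree integers > 1 with 4011 not a perfect square). To show equality we compute the minimal polynomial of γ. From γ = √191 + √21: γ^2 = 191 + 2√(4011) + 21 = 212 + 2√(4011), so γ^2 - 212 = 2√(4011); squaring, (γ^2 - 212)^2 = 4·4011, i.e. γ^4 - 424γ^2 + 44944 - 16044 = 0, i.e. γ^4 - 424γ^2 + 28900 = 0. So γ is a root of x^4 - 424x^2 + 28900. This polynomial is irreducible over Q: it has no rational root (each ±√191 ± √21 is irrational), and any factorization into two quadratics over Q would force √(4011) ∈ Q (pairing opposite roots) or √191, √21 ∈ Q (other pairings), all impossible. Hence [Q(γ):Q] = 4 = [Q(√191, √21):Q], so Q(γ) = Q(√191, √21).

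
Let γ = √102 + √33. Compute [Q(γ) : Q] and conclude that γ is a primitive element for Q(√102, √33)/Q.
[Q(γ) : Q] = 4 (equivalently, Q(γ) = Q(√102, √33))

Obviously Q(γ) ⊆ Q(√102, √33), and [Q(√102, √33):Q] = 4 (since 102, 33 are distinct squarefree integers > 1 with 3366 not a perfect square). To show equality we compute the minimal polynomial of γ. From γ = √102 + √33: γ^2 = 102 + 2√(3366) + 33 = 135 + 2√(3366), so γ^2 - 135 = 2√(3366); squaring, (γ^2 - 135)^2 = 4·3366, i.e. γ^4 - 270γ^2 + 18225 - 13464 = 0, i.e. γ^4 - 270γ^2 + 4761 = 0. So γ is a root of x^4 - 270x^2 + 4761. This polynomial is irreducible over Q: it has no rational root (each ±√102 ± √33 is irrational), and any factorization into two quadratics over Q would force √(3366) ∈ Q (pairing opposite roots) or √102, √33 ∈ Q (other pairings), all impossible. Hence [Q(γ):Q] = 4 = [Q(√102, √33):Q], so Q(γ) = Q(√102, √33).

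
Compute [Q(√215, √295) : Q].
[Q(√215, √295) : Q] = 4

[Q(√215):Q] = 2 (min poly x^2 - 215, irreducible since 215 is squarefree > 1). For the top step, suppose √295 ∈ Q(√215), say √295 = c + d√215 with c, d ∈ Q. Squaring: 295 = c^2 + 215d^2 + 2cd√215. Since √215 ∉ Q this forces 2cd = 0. If d = 0 then √295 = c ∈ Q, contradicting 295 squarefree > 1. If c = 0 then 295 = 215d^2, so 215·295 = (215d)^2 is a perfect square in Q — but 215·295 = 63425 is not a perfect square (since 215 and 295 are distinct squarefree integers). Contradiction. Hence √295 ∉ Q(√215), so x^2 - 295 stays irreducible over Q(√215) and [Q(√215, √295) : Q(√215)] = 2. By the tower law, [Q(√215, √295) : Q] = 2 · 2 = 4.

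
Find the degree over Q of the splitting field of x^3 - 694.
[K : Q] = 6

The roots of x^3 - 694 are ∛694, ω∛694, ω^2∛694 where ω = e^(2πi/3) is a primitive cube root of unity, so K = Q(∛694, ω). Now [Q(∛694):Q] = 3 (since 694 is not a perfect cube, x^3 - 694 is irreducible) and [Q(ω):Q] = 2. Both 2 and 3 divide [K:Q], and [K:Q] ≤ 3·2 = 6, so [K:Q] = 6. (Equivalently: Q(∛694) ⊂ R but ω ∉ R, so [K : Q(∛694)] = 2.)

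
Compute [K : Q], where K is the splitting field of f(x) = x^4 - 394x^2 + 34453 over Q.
[K : Q] = 4

Solving the quadratic in x^2: x^2 = (394 ± √(394^2 - 4·34453))/2 = (394 ± √17424)/2 = (394 ± 132)/2, giving x^2 = 131 or x^2 = 263. So f(x) = (x^2 - 131)(x^2 - 263) and the roots of f are ±√131, ±√263. Hence the splitting field is K = Q(√131, √263). Since 131 and 263 are distinct squarefree integers > 1, their product 34453 is not a perfect square, so √263 ∉ Q(√131). By the tower law [K:Q] = [Q(√131,√263):Q(√131)] · [Q(√131):Q] = 2 · 2 = 4.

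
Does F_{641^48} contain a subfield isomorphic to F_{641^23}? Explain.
No: F_{641^23} is not a subfield of F_{641^48}

F_{p^m} embeds in F_{p^n} iff m | n. Here 23 ∤ 48 (since 48 = 2·23 + 2 with remainder 2 ≠ 0), so F_{641^23} is not a subfield of F_{641^48}. Equivalently: if it were, the tower law would give 23 = [F_{641^23}:F_641] dividing [F_{641^48}:F_641] = 48, contradiction.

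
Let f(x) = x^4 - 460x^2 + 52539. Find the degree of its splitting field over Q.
[K : Q] = 4

Solving the quadratic in x^2: x^2 = (460 ± √(460^2 - 4·52539))/2 = (460 ± √1444)/2 = (460 ± 38)/2, giving x^2 = 211 or x^2 = 249. So f(x) = (x^2 - 211)(x^2 - 249) and the roots of f are ±√211, ±√249. Hence the splitting field is K = Q(√211, √249). Since 211 and 249 are distinct squarefree integers > 1, their product 52539 is not a perfect square, so √249 ∉ Q(√211). By the tower law [K:Q] = [Q(√211,√249):Q(√211)] · [Q(√211):Q] = 2 · 2 = 4.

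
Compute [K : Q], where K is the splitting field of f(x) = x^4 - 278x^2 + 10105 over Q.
[K : Q] = 4

Solving the quadratic in x^2: x^2 = (278 ± √(278^2 - 4·10105))/2 = (278 ± √36864)/2 = (278 ± 192)/2, giving x^2 = 235 or x^2 = 43. So f(x) = (x^2 - 235)(x^2 - 43) and the roots of f are ±√235, ±√43. Hence the splitting field is K = Q(√235, √43). Since 235 and 43 are distinct squarefree integers > 1, their product 10105 is not a perfect square, so √43 ∉ Q(√235). By the tower law [K:Q] = [Q(√235,√43):Q(√235)] · [Q(√235):Q] = 2 · 2 = 4.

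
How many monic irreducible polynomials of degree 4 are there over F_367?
There are 4535248008 monic irreducible polynomials of degree 4 over F_367

Each element of F_{367^4} that lies in no proper subfield is a root of exactly one monic irreducible of degree 4 over F_367, and each such polynomial has 4 distinct roots in F_{367^4}. By Möbius inversion the count is N_367(4) = (1/4) Σ_{d|4} μ(4/d) · 367^d = (1/4)(μ(4)·367^1 + μ(2)·367^2 + μ(1)·367^4) = 18140992032/4 = 4535248008.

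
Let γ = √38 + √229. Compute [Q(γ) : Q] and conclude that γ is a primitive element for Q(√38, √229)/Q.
[Q(γ) : Q] = 4 (equivalently, Q(γ) = Q(√38, √229))

Obviously Q(γ) ⊆ Q(√38, √229), and [Q(√38, √229):Q] = 4 (since 38, 229 are distinct squarefree integers > 1 with 8702 not a perfect square). To show equality we compute the minimal polynomial of γ. From γ = √38 + √229: γ^2 = 38 + 2√(8702) + 229 = 267 + 2√(8702), so γ^2 - 267 = 2√(8702); squaring, (γ^2 - 267)^2 = 4·8702, i.e. γ^4 - 534γ^2 + 71289 - 34808 = 0, i.e. γ^4 - 534γ^2 + 36481 = 0. So γ is a root of x^4 - 534x^2 + 36481. This polynomial is irreducible over Q: it has no rational root (each ±√38 ± √229 is irrational), and any factorization into two quadratics over Q would force √(8702) ∈ Q (pairing opposite roots) or √38, √229 ∈ Q (other pairings), all impossible. Hence [Q(γ):Q] = 4 = [Q(√38, √229):Q], so Q(γ) = Q(√38, √229).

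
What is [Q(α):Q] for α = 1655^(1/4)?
[Q(α):Q] = 4

α is a root of x^4 - 1655. By Eisenstein's criterion at the prime p = 5 (which divides the constant term 1655 but p^2 = 25 does not, since 1655 is squarefree), x^4 - 1655 is irreducible over Q. Hence [Q(α):Q] = 4.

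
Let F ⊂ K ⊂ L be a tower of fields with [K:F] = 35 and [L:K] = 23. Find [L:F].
[L:F] = 805

The tower law says that for any tower of field extensions F ⊂ K ⊂ L with finite degrees, [L:F] = [L:K] · [K:F]. Here this gives [L:F] = 23 · 35 = 805.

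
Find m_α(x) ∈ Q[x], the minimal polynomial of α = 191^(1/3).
m_α(x) = x^3 - 191

α satisfies α^3 = 191, so x^3 - 191 annihilates α. By the rational root test, a rational root p/q (in lowest terms) of x^3 - 191 would satisfy p^3 = 191 q^3, forcing q = 1 and p^3 = 191; but 191 is not a perfect cube, contradiction. A monic cubic over Q with no rational root is irreducible (any nontrivial factorization would include a linear factor). Hence x^3 - 191 is the minimal polynomial of α, and in particular [Q(α):Q] = 3.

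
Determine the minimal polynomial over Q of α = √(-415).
m_α(x) = x^2 + 415

α satisfies α^2 + 415 = 0, so x^2 + 415 annihilates α. Since d = -415 is squarefree and ≠ 1, it is not a perfect square in Q, so x^2 + 415 has no rational root and is therefore irreducible over Q (a degree-2 polynomial over a field is irreducible iff it has no root). Hence m_α(x) = x^2 + 415.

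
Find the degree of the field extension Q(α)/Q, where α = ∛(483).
[Q(α):Q] = 3

The minimal polynomial of α is x^3 - 483, irreducible over Q since 483 is not a perfect cube (so x^3 - 483 has no rational root). Hence [Q(α):Q] = deg(m_α) = 3.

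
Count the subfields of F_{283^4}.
F_{283^4} has 3 subfields

The subfields of F_{p^n} are exactly the fields F_{p^d} for d | n (each is the fixed field of the unique index-d subgroup of Gal(F_{p^n}/F_p) ≅ Z/nZ). The divisors of n = 4 are {1, 2, 4}, giving 3 subfields: F_{283^1}, F_{283^2}, F_{283^4}.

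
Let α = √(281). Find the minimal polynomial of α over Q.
m_α(x) = x^2 - 281

α satisfies α^2 - 281 = 0, so x^2 - 281 annihilates α. Since d = 281 is squarefree and ≠ 1, it is not a perfect square in Q, so x^2 - 281 has no rational root and is therefore irreducible over Q (a degree-2 polynomial over a field is irreducible iff it has no root). Hence m_α(x) = x^2 - 281.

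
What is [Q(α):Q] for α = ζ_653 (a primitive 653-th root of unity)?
[Q(α):Q] = 652

The minimal polynomial of ζ_653 over Q is the 653-th cyclotomic polynomial Φ_653(x), which is irreducible over Q and has degree φ(653) = 652. Hence [Q(α):Q] = φ(653) = 652.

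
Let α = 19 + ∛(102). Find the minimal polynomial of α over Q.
m_α(x) = x^3 - 57x^2 + 1083x - 6961

Set β = α - 19 = ∛(102), so β^3 = 102. Then (α - 19)^3 - 102 = 0, i.e. α is a root of g(x) = (x - 19)^3 - 102 = x^3 - 57x^2 + 1083x - 6961. Since g(x) = h(x - 19) where h(x) = x^3 - 102, and h is irreducible over Q (because 102 is not a perfect cube, so h has no rational root, and a monic cubic with no rational root is irreducible), g is also irreducible (irreducibility is preserved under the substitution x → x - 19). Hence m_α(x) = x^3 - 57x^2 + 1083x - 6961.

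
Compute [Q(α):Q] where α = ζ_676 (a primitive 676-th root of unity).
[Q(α):Q] = 312

The minimal polynomial of ζ_676 over Q is the 676-th cyclotomic polynomial Φ_676(x), which is irreducible over Q and has degree φ(676) = 312. Hence [Q(α):Q] = φ(676) = 312.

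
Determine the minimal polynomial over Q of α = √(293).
m_α(x) = x^2 - 293

α satisfies α^2 - 293 = 0, so x^2 - 293 annihilates α. Since d = 293 is squarefree and ≠ 1, it is not a perfect square in Q, so x^2 - 293 has no rational root and is therefore irreducible over Q (a degree-2 polynomial over a field is irreducible iff it has no root). Hence m_α(x) = x^2 - 293.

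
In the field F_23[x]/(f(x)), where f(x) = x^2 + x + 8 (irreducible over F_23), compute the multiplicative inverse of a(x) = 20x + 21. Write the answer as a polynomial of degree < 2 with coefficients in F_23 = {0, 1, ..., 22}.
a(x)^(-1) ≡ 3x + 1 (mod f(x))

Since f is irreducible over F_23, F_23[x]/(f) is a field and a(x) ≠ 0 has an inverse. Apply the extended Euclidean algorithm to f(x) and a(x) in F_23[x]: f(x) = (15x + 5)·a(x) + (18). The last nonzero remainder is the constant 18 = gcd(f, a) in F_23. Back-substituting through the division chain expresses 18 = s(x)·a(x) + t(x)·f(x) with s(x) ≡ 8x + 18 (mod f), so (8x + 18)·a(x) ≡ 18 (mod f). Multiplying by 18^(-1) ≡ 9 in F_23 gives a(x)^(-1) ≡ 9·(8x + 18) ≡ 3x + 1 (mod f). Check: (20x + 21)·(3x + 1) = 14x^2 + 14x + 21 ≡ 1 (mod x^2 + x + 8).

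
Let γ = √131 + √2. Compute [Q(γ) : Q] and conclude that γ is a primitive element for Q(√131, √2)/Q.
[Q(γ) : Q] = 4 (equivalently, Q(γ) = Q(√131, √2))

Obviously Q(γ) ⊆ Q(√131, √2), and [Q(√131, √2):Q] = 4 (since 131, 2 are distinct squarefree integers > 1 with 262 not a perfect square). To show equality we compute the minimal polynomial of γ. From γ = √131 + √2: γ^2 = 131 + 2√(262) + 2 = 133 + 2√(262), so γ^2 - 133 = 2√(262); squaring, (γ^2 - 133)^2 = 4·262, i.e. γ^4 - 266γ^2 + 17689 - 1048 = 0, i.e. γ^4 - 266γ^2 + 16641 = 0. So γ is a root of x^4 - 266x^2 + 16641. This polynomial is irreducible over Q: it has no rational root (each ±√131 ± √2 is irrational), and any factorization into two quadratics over Q would force √(262) ∈ Q (pairing opposite roots) or √131, √2 ∈ Q (other pairings), all impossible. Hence [Q(γ):Q] = 4 = [Q(√131, √2):Q], so Q(γ) = Q(√131, √2).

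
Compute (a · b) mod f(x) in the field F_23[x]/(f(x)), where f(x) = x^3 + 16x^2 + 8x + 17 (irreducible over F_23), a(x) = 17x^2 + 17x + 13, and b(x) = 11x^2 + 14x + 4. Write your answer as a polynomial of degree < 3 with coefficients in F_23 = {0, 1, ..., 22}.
a · b ≡ 5x^2 + 12x + 14 (mod f(x))

Multiply in F_23[x]: a(x)·b(x) = (17x^2 + 17x + 13)·(11x^2 + 14x + 4) = 3x^4 + 11x^3 + 12x^2 + 20x + 6. This has degree ≥ 3, so divide by f(x) over F_23: 3x^4 + 11x^3 + 12x^2 + 20x + 6 = (3x + 9)·(x^3 + 16x^2 + 8x + 17) + (5x^2 + 12x + 14). Hence a·b ≡ 5x^2 + 12x + 14 (mod f). (F_23[x]/(f) is a field with 23^3 = 12167 elements since f is irreducible of degree 3.)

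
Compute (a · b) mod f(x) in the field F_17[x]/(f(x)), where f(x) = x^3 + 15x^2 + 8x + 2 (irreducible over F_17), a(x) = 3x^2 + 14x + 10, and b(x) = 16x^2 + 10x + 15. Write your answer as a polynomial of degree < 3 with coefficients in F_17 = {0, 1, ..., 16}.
a · b ≡ 15x^2 + 15x + 11 (mod f(x))

Multiply in F_17[x]: a(x)·b(x) = (3x^2 + 14x + 10)·(16x^2 + 10x + 15) = 14x^4 + 16x^3 + 5x^2 + 4x + 14. This has degree ≥ 3, so divide by f(x) over F_17: 14x^4 + 16x^3 + 5x^2 + 4x + 14 = (14x + 10)·(x^3 + 15x^2 + 8x + 2) + (15x^2 + 15x + 11). Hence a·b ≡ 15x^2 + 15x + 11 (mod f). (F_17[x]/(f) is a field with 17^3 = 4913 elements since f is irreducible of degree 3.)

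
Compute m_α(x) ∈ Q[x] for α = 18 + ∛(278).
m_α(x) = x^3 - 54x^2 + 972x - 6110

Set β = α - 18 = ∛(278), so β^3 = 278. Then (α - 18)^3 - 278 = 0, i.e. α is a root of g(x) = (x - 18)^3 - 278 = x^3 - 54x^2 + 972x - 6110. Since g(x) = h(x - 18) where h(x) = x^3 - 278, and h is irreducible over Q (because 278 is not a perfect cube, so h has no rational root, and a monic cubic with no rational root is irreducible), g is also irreducible (irreducibility is preserved under the substitution x → x - 18). Hence m_α(x) = x^3 - 54x^2 + 972x - 6110.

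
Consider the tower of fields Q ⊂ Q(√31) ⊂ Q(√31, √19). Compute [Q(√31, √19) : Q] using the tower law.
[Q(√31, √19) : Q] = 4

[Q(√31):Q] = 2 (min poly x^2 - 31, irreducible since 31 is squarefree > 1). For the top step, suppose √19 ∈ Q(√31), say √19 = c + d√31 with c, d ∈ Q. Squaring: 19 = c^2 + 31d^2 + 2cd√31. Since √31 ∉ Q this forces 2cd = 0. If d = 0 then √19 = c ∈ Q, contradicting 19 squarefree > 1. If c = 0 then 19 = 31d^2, so 31·19 = (31d)^2 is a perfect square in Q — but 31·19 = 589 is not a perfect square (since 31 and 19 are distinct squarefree integers). Contradiction. Hence √19 ∉ Q(√31), so x^2 - 19 stays irreducible over Q(√31) and [Q(√31, √19) : Q(√31)] = 2. By the tower law, [Q(√31, √19) : Q] = 2 · 2 = 4.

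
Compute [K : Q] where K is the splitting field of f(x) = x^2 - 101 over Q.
[K : Q] = 2

f(x) = x^2 - 101 factors as (x - √101)(x + √101). The splitting field is K = Q(√101). Since 101 is squarefree and > 1, it is not a perfect square, so x^2 - 101 is irreducible over Q and [Q(√101) : Q] = 2. Hence [K : Q] = 2.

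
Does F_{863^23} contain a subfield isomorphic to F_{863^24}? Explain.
No: F_{863^24} is not a subfield of F_{863^23}

F_{p^m} embeds in F_{p^n} iff m | n. Here 24 ∤ 23 (since 23 = 0·24 + 23 with remainder 23 ≠ 0), so F_{863^24} is not a subfield of F_{863^23}. Equivalently: if it were, the tower law would give 24 = [F_{863^24}:F_863] dividing [F_{863^23}:F_863] = 23, contradiction.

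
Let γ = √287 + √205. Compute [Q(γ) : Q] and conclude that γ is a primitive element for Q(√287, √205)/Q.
[Q(γ) : Q] = 4 (equivalently, Q(γ) = Q(√287, √205))

Obviously Q(γ) ⊆ Q(√287, √205), and [Q(√287, √205):Q] = 4 (since 287, 205 are distinct squarefree integers > 1 with 58835 not a perfect square). To show equality we compute the minimal polynomial of γ. From γ = √287 + √205: γ^2 = 287 + 2√(58835) + 205 = 492 + 2√(58835), so γ^2 - 492 = 2√(58835); squaring, (γ^2 - 492)^2 = 4·58835, i.e. γ^4 - 984γ^2 + 242064 - 235340 = 0, i.e. γ^4 - 984γ^2 + 6724 = 0. So γ is a root of x^4 - 984x^2 + 6724. This polynomial is irreducible over Q: it has no rational root (each ±√287 ± √205 is irrational), and any factorization into two quadratics over Q would force √(58835) ∈ Q (pairing opposite roots) or √287, √205 ∈ Q (other pairings), all impossible. Hence [Q(γ):Q] = 4 = [Q(√287, √205):Q], so Q(γ) = Q(√287, √205).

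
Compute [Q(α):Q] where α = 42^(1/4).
[Q(α):Q] = 4

α is a root of x^4 - 42. By Eisenstein's criterion at the prime p = 2 (which divides the constant term 42 but p^2 = 4 does not, since 42 is squarefree), x^4 - 42 is irreducible over Q. Hence [Q(α):Q] = 4.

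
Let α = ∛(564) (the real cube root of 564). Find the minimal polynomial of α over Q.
m_α(x) = x^3 - 564

α satisfies α^3 = 564, so x^3 - 564 annihilates α. By the rational root test, a rational root p/q (in lowest terms) of x^3 - 564 would satisfy p^3 = 564 q^3, forcing q = 1 and p^3 = 564; but 564 is not a perfect cube, contradiction. A monic cubic over Q with no rational root is irreducible (any nontrivial factorization would include a linear factor). Hence x^3 - 564 is the minimal polynomial of α, and in particular [Q(α):Q] = 3.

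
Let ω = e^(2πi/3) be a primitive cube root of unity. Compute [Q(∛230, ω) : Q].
[Q(∛230, ω) : Q] = 6

[Q(∛230):Q] = 3 (min poly x^3 - 230, irreducible since 230 is not a perfect cube). [Q(ω):Q] = 2 (min poly x^2 + x + 1). Since Q(∛230) ⊂ R and ω ∉ R, we have ω ∉ Q(∛230), so x^2 + x + 1 remains irreducible over Q(∛230) and [Q(∛230, ω) : Q(∛230)] = 2. By the tower law, [Q(∛230, ω) : Q] = 3 · 2 = 6. (In fact Q(∛230, ω) is the splitting field of x^3 - 230 over Q.)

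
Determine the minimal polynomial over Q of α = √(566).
m_α(x) = x^2 - 566

α satisfies α^2 - 566 = 0, so x^2 - 566 annihilates α. Since d = 566 is squarefree and ≠ 1, it is not a perfect square in Q, so x^2 - 566 has no rational root and is therefore irreducible over Q (a degree-2 polynomial over a field is irreducible iff it has no root). Hence m_α(x) = x^2 - 566.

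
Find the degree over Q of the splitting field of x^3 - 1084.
[K : Q] = 6

The roots of x^3 - 1084 are ∛1084, ω∛1084, ω^2∛1084 where ω = e^(2πi/3) is a primitive cube root of unity, so K = Q(∛1084, ω). Now [Q(∛1084):Q] = 3 (since 1084 is not a perfect cube, x^3 - 1084 is irreducible) and [Q(ω):Q] = 2. Both 2 and 3 divide [K:Q], and [K:Q] ≤ 3·2 = 6, so [K:Q] = 6. (Equivalently: Q(∛1084) ⊂ R but ω ∉ R, so [K : Q(∛1084)] = 2.)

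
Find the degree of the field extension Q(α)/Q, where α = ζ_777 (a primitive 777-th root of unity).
[Q(α):Q] = 432

The minimal polynomial of ζ_777 over Q is the 777-th cyclotomic polynomial Φ_777(x), which is irreducible over Q and has degree φ(777) = 432. Hence [Q(α):Q] = φ(777) = 432.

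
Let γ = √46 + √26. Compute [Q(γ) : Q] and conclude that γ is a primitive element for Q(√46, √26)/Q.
[Q(γ) : Q] = 4 (equivalently, Q(γ) = Q(√46, √26))

Obviously Q(γ) ⊆ Q(√46, √26), and [Q(√46, √26):Q] = 4 (since 46, 26 are distinct squarefree integers > 1 with 1196 not a perfect square). To show equality we compute the minimal polynomial of γ. From γ = √46 + √26: γ^2 = 46 + 2√(1196) + 26 = 72 + 2√(1196), so γ^2 - 72 = 2√(1196); squaring, (γ^2 - 72)^2 = 4·1196, i.e. γ^4 - 144γ^2 + 5184 - 4784 = 0, i.e. γ^4 - 144γ^2 + 400 = 0. So γ is a root of x^4 - 144x^2 + 400. This polynomial is irreducible over Q: it has no rational root (each ±√46 ± √26 is irrational), and any factorization into two quadratics over Q would force √(1196) ∈ Q (pairing opposite roots) or √46, √26 ∈ Q (other pairings), all impossible. Hence [Q(γ):Q] = 4 = [Q(√46, √26):Q], so Q(γ) = Q(√46, √26).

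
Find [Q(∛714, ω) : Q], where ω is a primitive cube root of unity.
[Q(∛714, ω) : Q] = 6

[Q(∛714):Q] = 3 (min poly x^3 - 714, irreducible since 714 is not a perfect cube). [Q(ω):Q] = 2 (min poly x^2 + x + 1). Since Q(∛714) ⊂ R and ω ∉ R, we have ω ∉ Q(∛714), so x^2 + x + 1 remains irreducible over Q(∛714) and [Q(∛714, ω) : Q(∛714)] = 2. By the tower law, [Q(∛714, ω) : Q] = 3 · 2 = 6. (In fact Q(∛714, ω) is the splitting field of x^3 - 714 over Q.)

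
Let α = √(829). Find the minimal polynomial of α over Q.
m_α(x) = x^2 - 829

α satisfies α^2 - 829 = 0, so x^2 - 829 annihilates α. Since d = 829 is squarefree and ≠ 1, it is not a perfect square in Q, so x^2 - 829 has no rational root and is therefore irreducible over Q (a degree-2 polynomial over a field is irreducible iff it has no root). Hence m_α(x) = x^2 - 829.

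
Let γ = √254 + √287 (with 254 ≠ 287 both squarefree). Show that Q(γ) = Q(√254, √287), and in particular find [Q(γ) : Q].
[Q(γ) : Q] = 4 (equivalently, Q(γ) = Q(√254, √287))

Obviously Q(γ) ⊆ Q(√254, √287), and [Q(√254, √287):Q] = 4 (since 254, 287 are distinct squarefree integers > 1 with 72898 not a perfect square). To show equality we compute the minimal polynomial of γ. From γ = √254 + √287: γ^2 = 254 + 2√(72898) + 287 = 541 + 2√(72898), so γ^2 - 541 = 2√(72898); squaring, (γ^2 - 541)^2 = 4·72898, i.e. γ^4 - 1082γ^2 + 292681 - 291592 = 0, i.e. γ^4 - 1082γ^2 + 1089 = 0. So γ is a root of x^4 - 1082x^2 + 1089. This polynomial is irreducible over Q: it has no rational root (each ±√254 ± √287 is irrational), and any factorization into two quadratics over Q would force √(72898) ∈ Q (pairing opposite roots) or √254, √287 ∈ Q (other pairings), all impossible. Hence [Q(γ):Q] = 4 = [Q(√254, √287):Q], so Q(γ) = Q(√254, √287).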